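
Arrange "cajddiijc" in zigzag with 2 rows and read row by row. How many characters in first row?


Zigzag "cajddiijc" into 2 rows:
Placing characters:
  'c' => row 0
  'a' => row 1
  'j' => row 0
  'd' => row 1
  'd' => row 0
  'i' => row 1
  'i' => row 0
  'j' => row 1
  'c' => row 0
Rows:
  Row 0: "cjdic"
  Row 1: "adij"
First row length: 5

5


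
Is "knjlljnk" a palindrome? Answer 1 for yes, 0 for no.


Input: knjlljnk
Reversed: knjlljnk
  Compare pos 0 ('k') with pos 7 ('k'): match
  Compare pos 1 ('n') with pos 6 ('n'): match
  Compare pos 2 ('j') with pos 5 ('j'): match
  Compare pos 3 ('l') with pos 4 ('l'): match
Result: palindrome

1


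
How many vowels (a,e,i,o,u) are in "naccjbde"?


Input: naccjbde
Checking each character:
  'n' at position 0: consonant
  'a' at position 1: vowel (running total: 1)
  'c' at position 2: consonant
  'c' at position 3: consonant
  'j' at position 4: consonant
  'b' at position 5: consonant
  'd' at position 6: consonant
  'e' at position 7: vowel (running total: 2)
Total vowels: 2

2


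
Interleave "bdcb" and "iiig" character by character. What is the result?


Interleaving "bdcb" and "iiig":
  Position 0: 'b' from first, 'i' from second => "bi"
  Position 1: 'd' from first, 'i' from second => "di"
  Position 2: 'c' from first, 'i' from second => "ci"
  Position 3: 'b' from first, 'g' from second => "bg"
Result: bidicibg

bidicibg


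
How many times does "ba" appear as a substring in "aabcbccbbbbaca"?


Searching for "ba" in "aabcbccbbbbaca"
Scanning each position:
  Position 0: "aa" => no
  Position 1: "ab" => no
  Position 2: "bc" => no
  Position 3: "cb" => no
  Position 4: "bc" => no
  Position 5: "cc" => no
  Position 6: "cb" => no
  Position 7: "bb" => no
  Position 8: "bb" => no
  Position 9: "bb" => no
  Position 10: "ba" => MATCH
  Position 11: "ac" => no
  Position 12: "ca" => no
Total occurrences: 1

1


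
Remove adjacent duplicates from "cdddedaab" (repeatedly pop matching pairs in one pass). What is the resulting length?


Input: cdddedaab
Stack-based adjacent duplicate removal:
  Read 'c': push. Stack: c
  Read 'd': push. Stack: cd
  Read 'd': matches stack top 'd' => pop. Stack: c
  Read 'd': push. Stack: cd
  Read 'e': push. Stack: cde
  Read 'd': push. Stack: cded
  Read 'a': push. Stack: cdeda
  Read 'a': matches stack top 'a' => pop. Stack: cded
  Read 'b': push. Stack: cdedb
Final stack: "cdedb" (length 5)

5


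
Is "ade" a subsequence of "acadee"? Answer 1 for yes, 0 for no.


Check if "ade" is a subsequence of "acadee"
Greedy scan:
  Position 0 ('a'): matches sub[0] = 'a'
  Position 1 ('c'): no match needed
  Position 2 ('a'): no match needed
  Position 3 ('d'): matches sub[1] = 'd'
  Position 4 ('e'): matches sub[2] = 'e'
  Position 5 ('e'): no match needed
All 3 characters matched => is a subsequence

1


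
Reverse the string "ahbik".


Input: ahbik
Reading characters right to left:
  Position 4: 'k'
  Position 3: 'i'
  Position 2: 'b'
  Position 1: 'h'
  Position 0: 'a'
Reversed: kibha

kibha


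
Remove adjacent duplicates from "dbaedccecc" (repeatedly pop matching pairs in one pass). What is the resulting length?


Input: dbaedccecc
Stack-based adjacent duplicate removal:
  Read 'd': push. Stack: d
  Read 'b': push. Stack: db
  Read 'a': push. Stack: dba
  Read 'e': push. Stack: dbae
  Read 'd': push. Stack: dbaed
  Read 'c': push. Stack: dbaedc
  Read 'c': matches stack top 'c' => pop. Stack: dbaed
  Read 'e': push. Stack: dbaede
  Read 'c': push. Stack: dbaedec
  Read 'c': matches stack top 'c' => pop. Stack: dbaede
Final stack: "dbaede" (length 6)

6


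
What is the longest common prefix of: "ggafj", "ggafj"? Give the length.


Words: ggafj, ggafj
  Position 0: all 'g' => match
  Position 1: all 'g' => match
  Position 2: all 'a' => match
  Position 3: all 'f' => match
  Position 4: all 'j' => match
LCP = "ggafj" (length 5)

5


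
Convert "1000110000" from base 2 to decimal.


Input: "1000110000" in base 2
Positional expansion:
  Digit '1' (value 1) x 2^9 = 512
  Digit '0' (value 0) x 2^8 = 0
  Digit '0' (value 0) x 2^7 = 0
  Digit '0' (value 0) x 2^6 = 0
  Digit '1' (value 1) x 2^5 = 32
  Digit '1' (value 1) x 2^4 = 16
  Digit '0' (value 0) x 2^3 = 0
  Digit '0' (value 0) x 2^2 = 0
  Digit '0' (value 0) x 2^1 = 0
  Digit '0' (value 0) x 2^0 = 0
Sum = 560

560


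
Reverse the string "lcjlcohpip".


Input: lcjlcohpip
Reading characters right to left:
  Position 9: 'p'
  Position 8: 'i'
  Position 7: 'p'
  Position 6: 'h'
  Position 5: 'o'
  Position 4: 'c'
  Position 3: 'l'
  Position 2: 'j'
  Position 1: 'c'
  Position 0: 'l'
Reversed: piphocljcl

piphocljcl


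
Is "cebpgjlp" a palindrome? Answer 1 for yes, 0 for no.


Input: cebpgjlp
Reversed: pljgpbec
  Compare pos 0 ('c') with pos 7 ('p'): MISMATCH
  Compare pos 1 ('e') with pos 6 ('l'): MISMATCH
  Compare pos 2 ('b') with pos 5 ('j'): MISMATCH
  Compare pos 3 ('p') with pos 4 ('g'): MISMATCH
Result: not a palindrome

0


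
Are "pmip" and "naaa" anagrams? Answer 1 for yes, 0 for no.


Strings: "pmip", "naaa"
Sorted first:  impp
Sorted second: aaan
Differ at position 0: 'i' vs 'a' => not anagrams

0


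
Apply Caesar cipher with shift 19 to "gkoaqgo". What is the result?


Caesar cipher: shift "gkoaqgo" by 19
  'g' (pos 6) + 19 = pos 25 = 'z'
  'k' (pos 10) + 19 = pos 3 = 'd'
  'o' (pos 14) + 19 = pos 7 = 'h'
  'a' (pos 0) + 19 = pos 19 = 't'
  'q' (pos 16) + 19 = pos 9 = 'j'
  'g' (pos 6) + 19 = pos 25 = 'z'
  'o' (pos 14) + 19 = pos 7 = 'h'
Result: zdhtjzh

zdhtjzh


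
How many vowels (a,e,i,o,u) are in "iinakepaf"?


Input: iinakepaf
Checking each character:
  'i' at position 0: vowel (running total: 1)
  'i' at position 1: vowel (running total: 2)
  'n' at position 2: consonant
  'a' at position 3: vowel (running total: 3)
  'k' at position 4: consonant
  'e' at position 5: vowel (running total: 4)
  'p' at position 6: consonant
  'a' at position 7: vowel (running total: 5)
  'f' at position 8: consonant
Total vowels: 5

5


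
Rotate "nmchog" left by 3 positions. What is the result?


Input: "nmchog", rotate left by 3
First 3 characters: "nmc"
Remaining characters: "hog"
Concatenate remaining + first: "hog" + "nmc" = "hognmc"

hognmc


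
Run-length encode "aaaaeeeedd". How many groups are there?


Input: aaaaeeeedd
Scanning for consecutive runs:
  Group 1: 'a' x 4 (positions 0-3)
  Group 2: 'e' x 4 (positions 4-7)
  Group 3: 'd' x 2 (positions 8-9)
Total groups: 3

3


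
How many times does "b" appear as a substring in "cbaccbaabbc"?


Searching for "b" in "cbaccbaabbc"
Scanning each position:
  Position 0: "c" => no
  Position 1: "b" => MATCH
  Position 2: "a" => no
  Position 3: "c" => no
  Position 4: "c" => no
  Position 5: "b" => MATCH
  Position 6: "a" => no
  Position 7: "a" => no
  Position 8: "b" => MATCH
  Position 9: "b" => MATCH
  Position 10: "c" => no
Total occurrences: 4

4


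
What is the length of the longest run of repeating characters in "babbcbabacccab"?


Input: "babbcbabacccab"
Scanning for longest run:
  Position 1 ('a'): new char, reset run to 1
  Position 2 ('b'): new char, reset run to 1
  Position 3 ('b'): continues run of 'b', length=2
  Position 4 ('c'): new char, reset run to 1
  Position 5 ('b'): new char, reset run to 1
  Position 6 ('a'): new char, reset run to 1
  Position 7 ('b'): new char, reset run to 1
  Position 8 ('a'): new char, reset run to 1
  Position 9 ('c'): new char, reset run to 1
  Position 10 ('c'): continues run of 'c', length=2
  Position 11 ('c'): continues run of 'c', length=3
  Position 12 ('a'): new char, reset run to 1
  Position 13 ('b'): new char, reset run to 1
Longest run: 'c' with length 3

3


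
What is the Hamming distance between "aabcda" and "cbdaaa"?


Comparing "aabcda" and "cbdaaa" position by position:
  Position 0: 'a' vs 'c' => differ
  Position 1: 'a' vs 'b' => differ
  Position 2: 'b' vs 'd' => differ
  Position 3: 'c' vs 'a' => differ
  Position 4: 'd' vs 'a' => differ
  Position 5: 'a' vs 'a' => same
Total differences (Hamming distance): 5

5


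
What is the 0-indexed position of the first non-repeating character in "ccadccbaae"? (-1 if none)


Input: ccadccbaae
Character frequencies:
  'a': 3
  'b': 1
  'c': 4
  'd': 1
  'e': 1
Scanning left to right for freq == 1:
  Position 0 ('c'): freq=4, skip
  Position 1 ('c'): freq=4, skip
  Position 2 ('a'): freq=3, skip
  Position 3 ('d'): unique! => answer = 3

3


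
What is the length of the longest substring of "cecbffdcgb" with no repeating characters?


Input: "cecbffdcgb"
Sliding window (track last position of each char):
  Position 0 ('c'): window [0,0] length 1 -- new best
  Position 1 ('e'): window [0,1] length 2 -- new best
  Position 2 ('c'): repeat (last at 0), move window start to 1
  Position 2 ('c'): window [1,2] length 2
  Position 3 ('b'): window [1,3] length 3 -- new best
  Position 4 ('f'): window [1,4] length 4 -- new best
  Position 5 ('f'): repeat (last at 4), move window start to 5
  Position 5 ('f'): window [5,5] length 1
  Position 6 ('d'): window [5,6] length 2
  Position 7 ('c'): window [5,7] length 3
  Position 8 ('g'): window [5,8] length 4
  Position 9 ('b'): window [5,9] length 5 -- new best
Longest substring with no repeats: "fdcgb" with length 5

5


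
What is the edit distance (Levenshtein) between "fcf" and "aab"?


Computing edit distance: "fcf" -> "aab"
DP table:
           a    a    b
      0    1    2    3
  f   1    1    2    3
  c   2    2    2    3
  f   3    3    3    3
Edit distance = dp[3][3] = 3

3


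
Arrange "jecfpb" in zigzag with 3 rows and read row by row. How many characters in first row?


Zigzag "jecfpb" into 3 rows:
Placing characters:
  'j' => row 0
  'e' => row 1
  'c' => row 2
  'f' => row 1
  'p' => row 0
  'b' => row 1
Rows:
  Row 0: "jp"
  Row 1: "efb"
  Row 2: "c"
First row length: 2

2


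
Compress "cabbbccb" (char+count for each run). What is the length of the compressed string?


Input: cabbbccb
Runs:
  'c' x 1 => "c1"
  'a' x 1 => "a1"
  'b' x 3 => "b3"
  'c' x 2 => "c2"
  'b' x 1 => "b1"
Compressed: "c1a1b3c2b1"
Compressed length: 10

10


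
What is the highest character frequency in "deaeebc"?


Input: deaeebc
Character counts:
  'a': 1
  'b': 1
  'c': 1
  'd': 1
  'e': 3
Maximum frequency: 3

3


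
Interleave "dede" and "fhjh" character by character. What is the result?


Interleaving "dede" and "fhjh":
  Position 0: 'd' from first, 'f' from second => "df"
  Position 1: 'e' from first, 'h' from second => "eh"
  Position 2: 'd' from first, 'j' from second => "dj"
  Position 3: 'e' from first, 'h' from second => "eh"
Result: dfehdjeh

dfehdjeh


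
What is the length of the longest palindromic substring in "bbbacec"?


Input: "bbbacec"
Checking substrings for palindromes:
  [0:3] "bbb" (len 3) => palindrome
  [4:7] "cec" (len 3) => palindrome
  [0:2] "bb" (len 2) => palindrome
  [1:3] "bb" (len 2) => palindrome
Longest palindromic substring: "bbb" with length 3

3


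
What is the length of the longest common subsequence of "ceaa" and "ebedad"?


LCS of "ceaa" and "ebedad"
DP table:
           e    b    e    d    a    d
      0    0    0    0    0    0    0
  c   0    0    0    0    0    0    0
  e   0    1    1    1    1    1    1
  a   0    1    1    1    1    2    2
  a   0    1    1    1    1    2    2
LCS length = dp[4][6] = 2

2


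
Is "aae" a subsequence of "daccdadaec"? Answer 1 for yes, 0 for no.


Check if "aae" is a subsequence of "daccdadaec"
Greedy scan:
  Position 0 ('d'): no match needed
  Position 1 ('a'): matches sub[0] = 'a'
  Position 2 ('c'): no match needed
  Position 3 ('c'): no match needed
  Position 4 ('d'): no match needed
  Position 5 ('a'): matches sub[1] = 'a'
  Position 6 ('d'): no match needed
  Position 7 ('a'): no match needed
  Position 8 ('e'): matches sub[2] = 'e'
  Position 9 ('c'): no match needed
All 3 characters matched => is a subsequence

1


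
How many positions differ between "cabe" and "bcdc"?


Comparing "cabe" and "bcdc" position by position:
  Position 0: 'c' vs 'b' => DIFFER
  Position 1: 'a' vs 'c' => DIFFER
  Position 2: 'b' vs 'd' => DIFFER
  Position 3: 'e' vs 'c' => DIFFER
Positions that differ: 4

4


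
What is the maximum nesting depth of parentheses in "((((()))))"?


Input: "((((()))))"
Tracking depth:
  Position 0 '(': depth becomes 1
  Position 1 '(': depth becomes 2
  Position 2 '(': depth becomes 3
  Position 3 '(': depth becomes 4
  Position 4 '(': depth becomes 5
  Position 5 ')': depth becomes 4
  Position 6 ')': depth becomes 3
  Position 7 ')': depth becomes 2
  Position 8 ')': depth becomes 1
  Position 9 ')': depth becomes 0
Maximum depth reached: 5

5


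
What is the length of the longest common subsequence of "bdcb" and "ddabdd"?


LCS of "bdcb" and "ddabdd"
DP table:
           d    d    a    b    d    d
      0    0    0    0    0    0    0
  b   0    0    0    0    1    1    1
  d   0    1    1    1    1    2    2
  c   0    1    1    1    1    2    2
  b   0    1    1    1    2    2    2
LCS length = dp[4][6] = 2

2


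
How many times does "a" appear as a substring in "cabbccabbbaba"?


Searching for "a" in "cabbccabbbaba"
Scanning each position:
  Position 0: "c" => no
  Position 1: "a" => MATCH
  Position 2: "b" => no
  Position 3: "b" => no
  Position 4: "c" => no
  Position 5: "c" => no
  Position 6: "a" => MATCH
  Position 7: "b" => no
  Position 8: "b" => no
  Position 9: "b" => no
  Position 10: "a" => MATCH
  Position 11: "b" => no
  Position 12: "a" => MATCH
Total occurrences: 4

4


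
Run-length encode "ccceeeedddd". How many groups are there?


Input: ccceeeedddd
Scanning for consecutive runs:
  Group 1: 'c' x 3 (positions 0-2)
  Group 2: 'e' x 4 (positions 3-6)
  Group 3: 'd' x 4 (positions 7-10)
Total groups: 3

3


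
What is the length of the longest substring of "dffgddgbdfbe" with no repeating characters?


Input: "dffgddgbdfbe"
Sliding window (track last position of each char):
  Position 0 ('d'): window [0,0] length 1 -- new best
  Position 1 ('f'): window [0,1] length 2 -- new best
  Position 2 ('f'): repeat (last at 1), move window start to 2
  Position 2 ('f'): window [2,2] length 1
  Position 3 ('g'): window [2,3] length 2
  Position 4 ('d'): window [2,4] length 3 -- new best
  Position 5 ('d'): repeat (last at 4), move window start to 5
  Position 5 ('d'): window [5,5] length 1
  Position 6 ('g'): window [5,6] length 2
  Position 7 ('b'): window [5,7] length 3
  Position 8 ('d'): repeat (last at 5), move window start to 6
  Position 8 ('d'): window [6,8] length 3
  Position 9 ('f'): window [6,9] length 4 -- new best
  Position 10 ('b'): repeat (last at 7), move window start to 8
  Position 10 ('b'): window [8,10] length 3
  Position 11 ('e'): window [8,11] length 4
Longest substring with no repeats: "gbdf" with length 4

4


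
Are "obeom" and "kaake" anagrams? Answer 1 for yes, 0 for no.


Strings: "obeom", "kaake"
Sorted first:  bemoo
Sorted second: aaekk
Differ at position 0: 'b' vs 'a' => not anagrams

0


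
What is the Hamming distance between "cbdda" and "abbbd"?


Comparing "cbdda" and "abbbd" position by position:
  Position 0: 'c' vs 'a' => differ
  Position 1: 'b' vs 'b' => same
  Position 2: 'd' vs 'b' => differ
  Position 3: 'd' vs 'b' => differ
  Position 4: 'a' vs 'd' => differ
Total differences (Hamming distance): 4

4


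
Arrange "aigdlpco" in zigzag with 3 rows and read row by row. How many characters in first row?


Zigzag "aigdlpco" into 3 rows:
Placing characters:
  'a' => row 0
  'i' => row 1
  'g' => row 2
  'd' => row 1
  'l' => row 0
  'p' => row 1
  'c' => row 2
  'o' => row 1
Rows:
  Row 0: "al"
  Row 1: "idpo"
  Row 2: "gc"
First row length: 2

2


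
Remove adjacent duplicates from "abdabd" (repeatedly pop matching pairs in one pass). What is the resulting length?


Input: abdabd
Stack-based adjacent duplicate removal:
  Read 'a': push. Stack: a
  Read 'b': push. Stack: ab
  Read 'd': push. Stack: abd
  Read 'a': push. Stack: abda
  Read 'b': push. Stack: abdab
  Read 'd': push. Stack: abdabd
Final stack: "abdabd" (length 6)

6


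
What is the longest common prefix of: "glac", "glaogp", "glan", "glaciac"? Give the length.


Words: glac, glaogp, glan, glaciac
  Position 0: all 'g' => match
  Position 1: all 'l' => match
  Position 2: all 'a' => match
  Position 3: ('c', 'o', 'n', 'c') => mismatch, stop
LCP = "gla" (length 3)

3


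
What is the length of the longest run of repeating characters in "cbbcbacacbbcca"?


Input: "cbbcbacacbbcca"
Scanning for longest run:
  Position 1 ('b'): new char, reset run to 1
  Position 2 ('b'): continues run of 'b', length=2
  Position 3 ('c'): new char, reset run to 1
  Position 4 ('b'): new char, reset run to 1
  Position 5 ('a'): new char, reset run to 1
  Position 6 ('c'): new char, reset run to 1
  Position 7 ('a'): new char, reset run to 1
  Position 8 ('c'): new char, reset run to 1
  Position 9 ('b'): new char, reset run to 1
  Position 10 ('b'): continues run of 'b', length=2
  Position 11 ('c'): new char, reset run to 1
  Position 12 ('c'): continues run of 'c', length=2
  Position 13 ('a'): new char, reset run to 1
Longest run: 'b' with length 2

2


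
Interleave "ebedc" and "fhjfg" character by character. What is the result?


Interleaving "ebedc" and "fhjfg":
  Position 0: 'e' from first, 'f' from second => "ef"
  Position 1: 'b' from first, 'h' from second => "bh"
  Position 2: 'e' from first, 'j' from second => "ej"
  Position 3: 'd' from first, 'f' from second => "df"
  Position 4: 'c' from first, 'g' from second => "cg"
Result: efbhejdfcg

efbhejdfcg


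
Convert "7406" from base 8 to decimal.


Input: "7406" in base 8
Positional expansion:
  Digit '7' (value 7) x 8^3 = 3584
  Digit '4' (value 4) x 8^2 = 256
  Digit '0' (value 0) x 8^1 = 0
  Digit '6' (value 6) x 8^0 = 6
Sum = 3846

3846


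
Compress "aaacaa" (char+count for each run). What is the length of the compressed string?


Input: aaacaa
Runs:
  'a' x 3 => "a3"
  'c' x 1 => "c1"
  'a' x 2 => "a2"
Compressed: "a3c1a2"
Compressed length: 6

6


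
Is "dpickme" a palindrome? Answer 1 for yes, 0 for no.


Input: dpickme
Reversed: emkcipd
  Compare pos 0 ('d') with pos 6 ('e'): MISMATCH
  Compare pos 1 ('p') with pos 5 ('m'): MISMATCH
  Compare pos 2 ('i') with pos 4 ('k'): MISMATCH
Result: not a palindrome

0


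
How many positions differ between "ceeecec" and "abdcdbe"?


Comparing "ceeecec" and "abdcdbe" position by position:
  Position 0: 'c' vs 'a' => DIFFER
  Position 1: 'e' vs 'b' => DIFFER
  Position 2: 'e' vs 'd' => DIFFER
  Position 3: 'e' vs 'c' => DIFFER
  Position 4: 'c' vs 'd' => DIFFER
  Position 5: 'e' vs 'b' => DIFFER
  Position 6: 'c' vs 'e' => DIFFER
Positions that differ: 7

7


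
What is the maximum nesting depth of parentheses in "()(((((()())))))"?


Input: "()(((((()())))))"
Tracking depth:
  Position 0 '(': depth becomes 1
  Position 1 ')': depth becomes 0
  Position 2 '(': depth becomes 1
  Position 3 '(': depth becomes 2
  Position 4 '(': depth becomes 3
  Position 5 '(': depth becomes 4
  Position 6 '(': depth becomes 5
  Position 7 '(': depth becomes 6
  Position 8 ')': depth becomes 5
  Position 9 '(': depth becomes 6
  Position 10 ')': depth becomes 5
  Position 11 ')': depth becomes 4
  Position 12 ')': depth becomes 3
  Position 13 ')': depth becomes 2
  Position 14 ')': depth becomes 1
  Position 15 ')': depth becomes 0
Maximum depth reached: 6

6


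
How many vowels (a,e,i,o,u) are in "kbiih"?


Input: kbiih
Checking each character:
  'k' at position 0: consonant
  'b' at position 1: consonant
  'i' at position 2: vowel (running total: 1)
  'i' at position 3: vowel (running total: 2)
  'h' at position 4: consonant
Total vowels: 2

2


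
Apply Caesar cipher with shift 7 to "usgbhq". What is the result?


Caesar cipher: shift "usgbhq" by 7
  'u' (pos 20) + 7 = pos 1 = 'b'
  's' (pos 18) + 7 = pos 25 = 'z'
  'g' (pos 6) + 7 = pos 13 = 'n'
  'b' (pos 1) + 7 = pos 8 = 'i'
  'h' (pos 7) + 7 = pos 14 = 'o'
  'q' (pos 16) + 7 = pos 23 = 'x'
Result: bzniox

bzniox


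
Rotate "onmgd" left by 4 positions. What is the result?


Input: "onmgd", rotate left by 4
First 4 characters: "onmg"
Remaining characters: "d"
Concatenate remaining + first: "d" + "onmg" = "donmg"

donmg


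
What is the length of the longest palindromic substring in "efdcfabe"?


Input: "efdcfabe"
Checking substrings for palindromes:
  No multi-char palindromic substrings found
Longest palindromic substring: "e" with length 1

1


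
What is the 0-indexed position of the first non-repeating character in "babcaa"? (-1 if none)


Input: babcaa
Character frequencies:
  'a': 3
  'b': 2
  'c': 1
Scanning left to right for freq == 1:
  Position 0 ('b'): freq=2, skip
  Position 1 ('a'): freq=3, skip
  Position 2 ('b'): freq=2, skip
  Position 3 ('c'): unique! => answer = 3

3


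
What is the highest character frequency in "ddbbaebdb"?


Input: ddbbaebdb
Character counts:
  'a': 1
  'b': 4
  'd': 3
  'e': 1
Maximum frequency: 4

4


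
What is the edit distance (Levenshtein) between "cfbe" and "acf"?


Computing edit distance: "cfbe" -> "acf"
DP table:
           a    c    f
      0    1    2    3
  c   1    1    1    2
  f   2    2    2    1
  b   3    3    3    2
  e   4    4    4    3
Edit distance = dp[4][3] = 3

3


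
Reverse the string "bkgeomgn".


Input: bkgeomgn
Reading characters right to left:
  Position 7: 'n'
  Position 6: 'g'
  Position 5: 'm'
  Position 4: 'o'
  Position 3: 'e'
  Position 2: 'g'
  Position 1: 'k'
  Position 0: 'b'
Reversed: ngmoegkb

ngmoegkb


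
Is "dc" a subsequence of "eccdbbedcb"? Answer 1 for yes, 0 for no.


Check if "dc" is a subsequence of "eccdbbedcb"
Greedy scan:
  Position 0 ('e'): no match needed
  Position 1 ('c'): no match needed
  Position 2 ('c'): no match needed
  Position 3 ('d'): matches sub[0] = 'd'
  Position 4 ('b'): no match needed
  Position 5 ('b'): no match needed
  Position 6 ('e'): no match needed
  Position 7 ('d'): no match needed
  Position 8 ('c'): matches sub[1] = 'c'
  Position 9 ('b'): no match needed
All 2 characters matched => is a subsequence

1


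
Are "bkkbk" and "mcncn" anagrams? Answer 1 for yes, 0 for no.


Strings: "bkkbk", "mcncn"
Sorted first:  bbkkk
Sorted second: ccmnn
Differ at position 0: 'b' vs 'c' => not anagrams

0


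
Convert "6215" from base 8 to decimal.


Input: "6215" in base 8
Positional expansion:
  Digit '6' (value 6) x 8^3 = 3072
  Digit '2' (value 2) x 8^2 = 128
  Digit '1' (value 1) x 8^1 = 8
  Digit '5' (value 5) x 8^0 = 5
Sum = 3213

3213


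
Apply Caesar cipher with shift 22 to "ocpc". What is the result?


Caesar cipher: shift "ocpc" by 22
  'o' (pos 14) + 22 = pos 10 = 'k'
  'c' (pos 2) + 22 = pos 24 = 'y'
  'p' (pos 15) + 22 = pos 11 = 'l'
  'c' (pos 2) + 22 = pos 24 = 'y'
Result: kyly

kyly


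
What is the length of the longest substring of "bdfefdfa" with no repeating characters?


Input: "bdfefdfa"
Sliding window (track last position of each char):
  Position 0 ('b'): window [0,0] length 1 -- new best
  Position 1 ('d'): window [0,1] length 2 -- new best
  Position 2 ('f'): window [0,2] length 3 -- new best
  Position 3 ('e'): window [0,3] length 4 -- new best
  Position 4 ('f'): repeat (last at 2), move window start to 3
  Position 4 ('f'): window [3,4] length 2
  Position 5 ('d'): window [3,5] length 3
  Position 6 ('f'): repeat (last at 4), move window start to 5
  Position 6 ('f'): window [5,6] length 2
  Position 7 ('a'): window [5,7] length 3
Longest substring with no repeats: "bdfe" with length 4

4


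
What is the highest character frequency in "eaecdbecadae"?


Input: eaecdbecadae
Character counts:
  'a': 3
  'b': 1
  'c': 2
  'd': 2
  'e': 4
Maximum frequency: 4

4


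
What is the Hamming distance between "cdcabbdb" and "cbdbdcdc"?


Comparing "cdcabbdb" and "cbdbdcdc" position by position:
  Position 0: 'c' vs 'c' => same
  Position 1: 'd' vs 'b' => differ
  Position 2: 'c' vs 'd' => differ
  Position 3: 'a' vs 'b' => differ
  Position 4: 'b' vs 'd' => differ
  Position 5: 'b' vs 'c' => differ
  Position 6: 'd' vs 'd' => same
  Position 7: 'b' vs 'c' => differ
Total differences (Hamming distance): 6

6


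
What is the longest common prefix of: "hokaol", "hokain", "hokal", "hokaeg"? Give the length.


Words: hokaol, hokain, hokal, hokaeg
  Position 0: all 'h' => match
  Position 1: all 'o' => match
  Position 2: all 'k' => match
  Position 3: all 'a' => match
  Position 4: ('o', 'i', 'l', 'e') => mismatch, stop
LCP = "hoka" (length 4)

4


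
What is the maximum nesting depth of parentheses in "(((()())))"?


Input: "(((()())))"
Tracking depth:
  Position 0 '(': depth becomes 1
  Position 1 '(': depth becomes 2
  Position 2 '(': depth becomes 3
  Position 3 '(': depth becomes 4
  Position 4 ')': depth becomes 3
  Position 5 '(': depth becomes 4
  Position 6 ')': depth becomes 3
  Position 7 ')': depth becomes 2
  Position 8 ')': depth becomes 1
  Position 9 ')': depth becomes 0
Maximum depth reached: 4

4


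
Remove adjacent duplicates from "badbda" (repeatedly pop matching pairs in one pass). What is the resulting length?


Input: badbda
Stack-based adjacent duplicate removal:
  Read 'b': push. Stack: b
  Read 'a': push. Stack: ba
  Read 'd': push. Stack: bad
  Read 'b': push. Stack: badb
  Read 'd': push. Stack: badbd
  Read 'a': push. Stack: badbda
Final stack: "badbda" (length 6)

6


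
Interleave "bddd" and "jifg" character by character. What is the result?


Interleaving "bddd" and "jifg":
  Position 0: 'b' from first, 'j' from second => "bj"
  Position 1: 'd' from first, 'i' from second => "di"
  Position 2: 'd' from first, 'f' from second => "df"
  Position 3: 'd' from first, 'g' from second => "dg"
Result: bjdidfdg

bjdidfdg


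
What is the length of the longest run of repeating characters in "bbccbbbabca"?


Input: "bbccbbbabca"
Scanning for longest run:
  Position 1 ('b'): continues run of 'b', length=2
  Position 2 ('c'): new char, reset run to 1
  Position 3 ('c'): continues run of 'c', length=2
  Position 4 ('b'): new char, reset run to 1
  Position 5 ('b'): continues run of 'b', length=2
  Position 6 ('b'): continues run of 'b', length=3
  Position 7 ('a'): new char, reset run to 1
  Position 8 ('b'): new char, reset run to 1
  Position 9 ('c'): new char, reset run to 1
  Position 10 ('a'): new char, reset run to 1
Longest run: 'b' with length 3

3


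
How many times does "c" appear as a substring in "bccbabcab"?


Searching for "c" in "bccbabcab"
Scanning each position:
  Position 0: "b" => no
  Position 1: "c" => MATCH
  Position 2: "c" => MATCH
  Position 3: "b" => no
  Position 4: "a" => no
  Position 5: "b" => no
  Position 6: "c" => MATCH
  Position 7: "a" => no
  Position 8: "b" => no
Total occurrences: 3

3


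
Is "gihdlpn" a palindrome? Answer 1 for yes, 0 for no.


Input: gihdlpn
Reversed: npldhig
  Compare pos 0 ('g') with pos 6 ('n'): MISMATCH
  Compare pos 1 ('i') with pos 5 ('p'): MISMATCH
  Compare pos 2 ('h') with pos 4 ('l'): MISMATCH
Result: not a palindrome

0


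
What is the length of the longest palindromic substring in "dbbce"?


Input: "dbbce"
Checking substrings for palindromes:
  [1:3] "bb" (len 2) => palindrome
Longest palindromic substring: "bb" with length 2

2


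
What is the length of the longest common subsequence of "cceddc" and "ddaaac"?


LCS of "cceddc" and "ddaaac"
DP table:
           d    d    a    a    a    c
      0    0    0    0    0    0    0
  c   0    0    0    0    0    0    1
  c   0    0    0    0    0    0    1
  e   0    0    0    0    0    0    1
  d   0    1    1    1    1    1    1
  d   0    1    2    2    2    2    2
  c   0    1    2    2    2    2    3
LCS length = dp[6][6] = 3

3


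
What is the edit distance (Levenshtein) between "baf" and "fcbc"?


Computing edit distance: "baf" -> "fcbc"
DP table:
           f    c    b    c
      0    1    2    3    4
  b   1    1    2    2    3
  a   2    2    2    3    3
  f   3    2    3    3    4
Edit distance = dp[3][4] = 4

4


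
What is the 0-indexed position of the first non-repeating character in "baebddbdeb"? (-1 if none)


Input: baebddbdeb
Character frequencies:
  'a': 1
  'b': 4
  'd': 3
  'e': 2
Scanning left to right for freq == 1:
  Position 0 ('b'): freq=4, skip
  Position 1 ('a'): unique! => answer = 1

1


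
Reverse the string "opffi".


Input: opffi
Reading characters right to left:
  Position 4: 'i'
  Position 3: 'f'
  Position 2: 'f'
  Position 1: 'p'
  Position 0: 'o'
Reversed: iffpo

iffpo


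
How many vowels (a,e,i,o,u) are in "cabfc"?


Input: cabfc
Checking each character:
  'c' at position 0: consonant
  'a' at position 1: vowel (running total: 1)
  'b' at position 2: consonant
  'f' at position 3: consonant
  'c' at position 4: consonant
Total vowels: 1

1


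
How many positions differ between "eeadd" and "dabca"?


Comparing "eeadd" and "dabca" position by position:
  Position 0: 'e' vs 'd' => DIFFER
  Position 1: 'e' vs 'a' => DIFFER
  Position 2: 'a' vs 'b' => DIFFER
  Position 3: 'd' vs 'c' => DIFFER
  Position 4: 'd' vs 'a' => DIFFER
Positions that differ: 5

5


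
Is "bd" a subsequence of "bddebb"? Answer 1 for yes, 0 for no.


Check if "bd" is a subsequence of "bddebb"
Greedy scan:
  Position 0 ('b'): matches sub[0] = 'b'
  Position 1 ('d'): matches sub[1] = 'd'
  Position 2 ('d'): no match needed
  Position 3 ('e'): no match needed
  Position 4 ('b'): no match needed
  Position 5 ('b'): no match needed
All 2 characters matched => is a subsequence

1


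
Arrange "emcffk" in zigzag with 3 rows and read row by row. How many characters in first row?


Zigzag "emcffk" into 3 rows:
Placing characters:
  'e' => row 0
  'm' => row 1
  'c' => row 2
  'f' => row 1
  'f' => row 0
  'k' => row 1
Rows:
  Row 0: "ef"
  Row 1: "mfk"
  Row 2: "c"
First row length: 2

2


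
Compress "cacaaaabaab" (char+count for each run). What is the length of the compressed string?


Input: cacaaaabaab
Runs:
  'c' x 1 => "c1"
  'a' x 1 => "a1"
  'c' x 1 => "c1"
  'a' x 4 => "a4"
  'b' x 1 => "b1"
  'a' x 2 => "a2"
  'b' x 1 => "b1"
Compressed: "c1a1c1a4b1a2b1"
Compressed length: 14

14


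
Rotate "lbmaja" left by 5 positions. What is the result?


Input: "lbmaja", rotate left by 5
First 5 characters: "lbmaj"
Remaining characters: "a"
Concatenate remaining + first: "a" + "lbmaj" = "albmaj"

albmaj


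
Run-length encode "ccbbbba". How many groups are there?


Input: ccbbbba
Scanning for consecutive runs:
  Group 1: 'c' x 2 (positions 0-1)
  Group 2: 'b' x 4 (positions 2-5)
  Group 3: 'a' x 1 (positions 6-6)
Total groups: 3

3


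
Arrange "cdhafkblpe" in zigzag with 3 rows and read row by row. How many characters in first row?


Zigzag "cdhafkblpe" into 3 rows:
Placing characters:
  'c' => row 0
  'd' => row 1
  'h' => row 2
  'a' => row 1
  'f' => row 0
  'k' => row 1
  'b' => row 2
  'l' => row 1
  'p' => row 0
  'e' => row 1
Rows:
  Row 0: "cfp"
  Row 1: "dakle"
  Row 2: "hb"
First row length: 3

3


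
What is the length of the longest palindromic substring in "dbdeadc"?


Input: "dbdeadc"
Checking substrings for palindromes:
  [0:3] "dbd" (len 3) => palindrome
Longest palindromic substring: "dbd" with length 3

3


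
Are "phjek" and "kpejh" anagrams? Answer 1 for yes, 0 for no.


Strings: "phjek", "kpejh"
Sorted first:  ehjkp
Sorted second: ehjkp
Sorted forms match => anagrams

1


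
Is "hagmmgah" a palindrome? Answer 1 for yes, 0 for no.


Input: hagmmgah
Reversed: hagmmgah
  Compare pos 0 ('h') with pos 7 ('h'): match
  Compare pos 1 ('a') with pos 6 ('a'): match
  Compare pos 2 ('g') with pos 5 ('g'): match
  Compare pos 3 ('m') with pos 4 ('m'): match
Result: palindrome

1


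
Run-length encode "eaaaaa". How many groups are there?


Input: eaaaaa
Scanning for consecutive runs:
  Group 1: 'e' x 1 (positions 0-0)
  Group 2: 'a' x 5 (positions 1-5)
Total groups: 2

2


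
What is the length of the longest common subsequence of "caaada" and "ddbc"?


LCS of "caaada" and "ddbc"
DP table:
           d    d    b    c
      0    0    0    0    0
  c   0    0    0    0    1
  a   0    0    0    0    1
  a   0    0    0    0    1
  a   0    0    0    0    1
  d   0    1    1    1    1
  a   0    1    1    1    1
LCS length = dp[6][4] = 1

1


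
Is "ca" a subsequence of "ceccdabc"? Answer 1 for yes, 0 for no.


Check if "ca" is a subsequence of "ceccdabc"
Greedy scan:
  Position 0 ('c'): matches sub[0] = 'c'
  Position 1 ('e'): no match needed
  Position 2 ('c'): no match needed
  Position 3 ('c'): no match needed
  Position 4 ('d'): no match needed
  Position 5 ('a'): matches sub[1] = 'a'
  Position 6 ('b'): no match needed
  Position 7 ('c'): no match needed
All 2 characters matched => is a subsequence

1


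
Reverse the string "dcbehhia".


Input: dcbehhia
Reading characters right to left:
  Position 7: 'a'
  Position 6: 'i'
  Position 5: 'h'
  Position 4: 'h'
  Position 3: 'e'
  Position 2: 'b'
  Position 1: 'c'
  Position 0: 'd'
Reversed: aihhebcd

aihhebcd


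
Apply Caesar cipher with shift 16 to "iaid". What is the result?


Caesar cipher: shift "iaid" by 16
  'i' (pos 8) + 16 = pos 24 = 'y'
  'a' (pos 0) + 16 = pos 16 = 'q'
  'i' (pos 8) + 16 = pos 24 = 'y'
  'd' (pos 3) + 16 = pos 19 = 't'
Result: yqyt

yqyt


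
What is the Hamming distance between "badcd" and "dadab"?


Comparing "badcd" and "dadab" position by position:
  Position 0: 'b' vs 'd' => differ
  Position 1: 'a' vs 'a' => same
  Position 2: 'd' vs 'd' => same
  Position 3: 'c' vs 'a' => differ
  Position 4: 'd' vs 'b' => differ
Total differences (Hamming distance): 3

3


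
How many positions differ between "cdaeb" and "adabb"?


Comparing "cdaeb" and "adabb" position by position:
  Position 0: 'c' vs 'a' => DIFFER
  Position 1: 'd' vs 'd' => same
  Position 2: 'a' vs 'a' => same
  Position 3: 'e' vs 'b' => DIFFER
  Position 4: 'b' vs 'b' => same
Positions that differ: 2

2


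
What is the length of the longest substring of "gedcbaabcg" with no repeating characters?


Input: "gedcbaabcg"
Sliding window (track last position of each char):
  Position 0 ('g'): window [0,0] length 1 -- new best
  Position 1 ('e'): window [0,1] length 2 -- new best
  Position 2 ('d'): window [0,2] length 3 -- new best
  Position 3 ('c'): window [0,3] length 4 -- new best
  Position 4 ('b'): window [0,4] length 5 -- new best
  Position 5 ('a'): window [0,5] length 6 -- new best
  Position 6 ('a'): repeat (last at 5), move window start to 6
  Position 6 ('a'): window [6,6] length 1
  Position 7 ('b'): window [6,7] length 2
  Position 8 ('c'): window [6,8] length 3
  Position 9 ('g'): window [6,9] length 4
Longest substring with no repeats: "gedcba" with length 6

6


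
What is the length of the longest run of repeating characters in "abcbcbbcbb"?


Input: "abcbcbbcbb"
Scanning for longest run:
  Position 1 ('b'): new char, reset run to 1
  Position 2 ('c'): new char, reset run to 1
  Position 3 ('b'): new char, reset run to 1
  Position 4 ('c'): new char, reset run to 1
  Position 5 ('b'): new char, reset run to 1
  Position 6 ('b'): continues run of 'b', length=2
  Position 7 ('c'): new char, reset run to 1
  Position 8 ('b'): new char, reset run to 1
  Position 9 ('b'): continues run of 'b', length=2
Longest run: 'b' with length 2

2


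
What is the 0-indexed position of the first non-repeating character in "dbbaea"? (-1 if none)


Input: dbbaea
Character frequencies:
  'a': 2
  'b': 2
  'd': 1
  'e': 1
Scanning left to right for freq == 1:
  Position 0 ('d'): unique! => answer = 0

0


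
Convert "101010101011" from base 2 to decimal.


Input: "101010101011" in base 2
Positional expansion:
  Digit '1' (value 1) x 2^11 = 2048
  Digit '0' (value 0) x 2^10 = 0
  Digit '1' (value 1) x 2^9 = 512
  Digit '0' (value 0) x 2^8 = 0
  Digit '1' (value 1) x 2^7 = 128
  Digit '0' (value 0) x 2^6 = 0
  Digit '1' (value 1) x 2^5 = 32
  Digit '0' (value 0) x 2^4 = 0
  Digit '1' (value 1) x 2^3 = 8
  Digit '0' (value 0) x 2^2 = 0
  Digit '1' (value 1) x 2^1 = 2
  Digit '1' (value 1) x 2^0 = 1
Sum = 2731

2731


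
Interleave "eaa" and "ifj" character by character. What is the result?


Interleaving "eaa" and "ifj":
  Position 0: 'e' from first, 'i' from second => "ei"
  Position 1: 'a' from first, 'f' from second => "af"
  Position 2: 'a' from first, 'j' from second => "aj"
Result: eiafaj

eiafaj


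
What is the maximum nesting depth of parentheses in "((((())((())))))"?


Input: "((((())((())))))"
Tracking depth:
  Position 0 '(': depth becomes 1
  Position 1 '(': depth becomes 2
  Position 2 '(': depth becomes 3
  Position 3 '(': depth becomes 4
  Position 4 '(': depth becomes 5
  Position 5 ')': depth becomes 4
  Position 6 ')': depth becomes 3
  Position 7 '(': depth becomes 4
  Position 8 '(': depth becomes 5
  Position 9 '(': depth becomes 6
  Position 10 ')': depth becomes 5
  Position 11 ')': depth becomes 4
  Position 12 ')': depth becomes 3
  Position 13 ')': depth becomes 2
  Position 14 ')': depth becomes 1
  Position 15 ')': depth becomes 0
Maximum depth reached: 6

6


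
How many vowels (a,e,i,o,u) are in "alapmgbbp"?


Input: alapmgbbp
Checking each character:
  'a' at position 0: vowel (running total: 1)
  'l' at position 1: consonant
  'a' at position 2: vowel (running total: 2)
  'p' at position 3: consonant
  'm' at position 4: consonant
  'g' at position 5: consonant
  'b' at position 6: consonant
  'b' at position 7: consonant
  'p' at position 8: consonant
Total vowels: 2

2


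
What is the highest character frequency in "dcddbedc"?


Input: dcddbedc
Character counts:
  'b': 1
  'c': 2
  'd': 4
  'e': 1
Maximum frequency: 4

4


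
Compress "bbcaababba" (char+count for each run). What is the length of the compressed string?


Input: bbcaababba
Runs:
  'b' x 2 => "b2"
  'c' x 1 => "c1"
  'a' x 2 => "a2"
  'b' x 1 => "b1"
  'a' x 1 => "a1"
  'b' x 2 => "b2"
  'a' x 1 => "a1"
Compressed: "b2c1a2b1a1b2a1"
Compressed length: 14

14


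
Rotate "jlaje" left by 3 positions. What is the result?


Input: "jlaje", rotate left by 3
First 3 characters: "jla"
Remaining characters: "je"
Concatenate remaining + first: "je" + "jla" = "jejla"

jejla


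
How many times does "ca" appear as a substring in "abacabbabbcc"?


Searching for "ca" in "abacabbabbcc"
Scanning each position:
  Position 0: "ab" => no
  Position 1: "ba" => no
  Position 2: "ac" => no
  Position 3: "ca" => MATCH
  Position 4: "ab" => no
  Position 5: "bb" => no
  Position 6: "ba" => no
  Position 7: "ab" => no
  Position 8: "bb" => no
  Position 9: "bc" => no
  Position 10: "cc" => no
Total occurrences: 1

1


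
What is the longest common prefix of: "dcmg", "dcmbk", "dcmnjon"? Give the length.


Words: dcmg, dcmbk, dcmnjon
  Position 0: all 'd' => match
  Position 1: all 'c' => match
  Position 2: all 'm' => match
  Position 3: ('g', 'b', 'n') => mismatch, stop
LCP = "dcm" (length 3)

3


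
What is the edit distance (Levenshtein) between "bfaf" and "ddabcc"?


Computing edit distance: "bfaf" -> "ddabcc"
DP table:
           d    d    a    b    c    c
      0    1    2    3    4    5    6
  b   1    1    2    3    3    4    5
  f   2    2    2    3    4    4    5
  a   3    3    3    2    3    4    5
  f   4    4    4    3    3    4    5
Edit distance = dp[4][6] = 5

5


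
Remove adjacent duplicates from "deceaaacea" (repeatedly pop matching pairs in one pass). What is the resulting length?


Input: deceaaacea
Stack-based adjacent duplicate removal:
  Read 'd': push. Stack: d
  Read 'e': push. Stack: de
  Read 'c': push. Stack: dec
  Read 'e': push. Stack: dece
  Read 'a': push. Stack: decea
  Read 'a': matches stack top 'a' => pop. Stack: dece
  Read 'a': push. Stack: decea
  Read 'c': push. Stack: deceac
  Read 'e': push. Stack: deceace
  Read 'a': push. Stack: deceacea
Final stack: "deceacea" (length 8)

8
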